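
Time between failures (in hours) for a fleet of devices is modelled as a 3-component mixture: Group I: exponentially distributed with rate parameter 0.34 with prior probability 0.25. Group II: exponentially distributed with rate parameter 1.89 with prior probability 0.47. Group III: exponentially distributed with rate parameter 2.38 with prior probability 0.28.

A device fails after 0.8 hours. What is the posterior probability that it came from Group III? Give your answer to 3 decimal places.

0.276

Apply Bayes' rule: the posterior for each component is proportional to its prior times its likelihood at x.
Component likelihoods at x = 0.8 hours:
  p_I = 0.25903
  p_II = 0.416686
  p_III = 0.354552
Multiply by the mixture weights:
  π_I·p_I = 0.25 × 0.25903 = 0.0647576
  π_II·p_II = 0.47 × 0.416686 = 0.195842
  π_III·p_III = 0.28 × 0.354552 = 0.0992746
Evidence: 0.0647576 + 0.195842 + 0.0992746 = 0.359875
Responsibility of Group III: 0.0992746 / 0.359875 ≈ 0.276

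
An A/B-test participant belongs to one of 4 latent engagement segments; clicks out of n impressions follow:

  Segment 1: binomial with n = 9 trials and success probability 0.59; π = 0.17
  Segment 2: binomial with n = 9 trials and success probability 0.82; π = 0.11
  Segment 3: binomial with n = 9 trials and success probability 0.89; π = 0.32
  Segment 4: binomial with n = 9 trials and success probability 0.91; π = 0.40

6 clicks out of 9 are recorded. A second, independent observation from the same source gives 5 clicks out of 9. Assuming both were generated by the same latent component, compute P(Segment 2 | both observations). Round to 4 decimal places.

0.0691

Apply Bayes' rule: the posterior for each component is proportional to its prior times its likelihood at x.
Since both observations come from the same component, the likelihood for component k is f_k(x₁)·f_k(x₂).
  f_1 = [C(9,6)·0.59^6·0.41^3 = 84·0.0421805·0.068921 = 0.244198] × [0.254546] = 0.0621597
  f_2 = [C(9,6)·0.82^6·0.18^3 = 84·0.304007·0.005832 = 0.148929] × [0.0490377] = 0.00730314
  f_3 = [C(9,6)·0.89^6·0.11^3 = 84·0.496981·0.001331 = 0.0555645] × [0.0103013] = 0.000572386
  f_4 = [C(9,6)·0.91^6·0.09^3 = 84·0.567869·0.000729 = 0.034774] × [0.00515879] = 0.000179392
Prior × likelihood for each component:
  P(Z=1)·f_1 = 0.17 × 0.0621597 = 0.0105672
  P(Z=2)·f_2 = 0.11 × 0.00730314 = 0.000803346
  P(Z=3)·f_3 = 0.32 × 0.000572386 = 0.000183163
  P(Z=4)·f_4 = 0.40 × 0.000179392 = 7.17567e-05
Sum: 0.0105672 + 0.000803346 + 0.000183163 + 7.17567e-05 = 0.0116254
So the posterior for Segment 2 is 0.000803346 / 0.0116254 ≈ 0.0691.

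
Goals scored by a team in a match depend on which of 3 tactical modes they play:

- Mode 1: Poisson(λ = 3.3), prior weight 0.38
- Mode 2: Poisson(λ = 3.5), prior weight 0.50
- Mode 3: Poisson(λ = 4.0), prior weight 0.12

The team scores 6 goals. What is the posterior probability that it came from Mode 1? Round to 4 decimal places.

The responsibility of component k is P(Z=k) f_k(x) divided by Σ_j P(Z=j) f_j(x).
Evaluate each component's likelihood at the observed value:
  p_1 = 0.0661575
  p_2 = 0.0770983
  p_3 = 0.104196
Weight by the priors:
  P(Z=1)·p_1 = 0.38 × 0.0661575 = 0.0251399
  P(Z=2)·p_2 = 0.50 × 0.0770983 = 0.0385492
  P(Z=3)·p_3 = 0.12 × 0.104196 = 0.0125035
Sum: 0.0251399 + 0.0385492 + 0.0125035 = 0.0761925
Responsibility of Mode 1: 0.0251399 / 0.0761925 ≈ 0.3300

0.3300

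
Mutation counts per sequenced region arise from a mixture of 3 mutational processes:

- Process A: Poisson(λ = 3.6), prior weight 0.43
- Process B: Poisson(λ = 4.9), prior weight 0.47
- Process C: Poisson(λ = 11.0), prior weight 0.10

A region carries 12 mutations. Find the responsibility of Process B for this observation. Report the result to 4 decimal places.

0.1124

By Bayes' theorem, P(k | x) = w_k f_k(x) / Σ_j w_j f_j(x).
Poisson probabilities:
  f_A = 0.000270292
  f_B = 0.00297833
  f_C = 0.10943
Multiply by the mixture weights:
  w_A·f_A = 0.43 × 0.000270292 = 0.000116225
  w_B·f_B = 0.47 × 0.00297833 = 0.00139982
  w_C·f_C = 0.10 × 0.10943 = 0.010943
Evidence: 0.000116225 + 0.00139982 + 0.010943 = 0.012459
P(Process B | data) ≈ 0.1124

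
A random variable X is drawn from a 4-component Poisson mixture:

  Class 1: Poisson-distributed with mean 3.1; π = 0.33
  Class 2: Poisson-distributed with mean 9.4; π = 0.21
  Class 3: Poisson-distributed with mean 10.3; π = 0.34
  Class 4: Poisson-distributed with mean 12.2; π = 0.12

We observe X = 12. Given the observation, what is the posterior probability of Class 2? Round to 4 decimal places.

The responsibility of component k is π_k f_k(x) divided by Σ_j π_j f_j(x).
Component likelihoods at x = 12:
  L_1 = 7.40782e-05
  L_2 = 0.0821919
  L_3 = 0.10011
  L_4 = 0.11418
Multiply by the mixture weights:
  π_1·L_1 = 0.33 × 7.40782e-05 = 2.44458e-05
  π_2·L_2 = 0.21 × 0.0821919 = 0.0172603
  π_3·L_3 = 0.34 × 0.10011 = 0.0340373
  π_4·L_4 = 0.12 × 0.11418 = 0.0137015
Marginal: 2.44458e-05 + 0.0172603 + 0.0340373 + 0.0137015 = 0.0650236
So the posterior for Class 2 is 0.0172603 / 0.0650236 ≈ 0.2654.

0.2654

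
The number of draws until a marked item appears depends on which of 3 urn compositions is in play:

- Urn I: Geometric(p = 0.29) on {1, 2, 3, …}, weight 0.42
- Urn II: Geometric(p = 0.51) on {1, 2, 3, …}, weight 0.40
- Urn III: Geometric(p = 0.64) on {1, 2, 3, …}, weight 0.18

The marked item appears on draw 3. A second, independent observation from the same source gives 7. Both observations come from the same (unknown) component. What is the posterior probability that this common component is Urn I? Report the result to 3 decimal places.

The responsibility of component k is π_k f_k(x) divided by Σ_j π_j f_j(x).
Since both observations come from the same component, the likelihood for component k is f_k(x₁)·f_k(x₂).
  f_I = [0.29·(1−0.29)^2 = 0.29·0.5041 = 0.146189] × [0.0371491] = 0.00543079
  f_II = [0.51·(1−0.51)^2 = 0.51·0.2401 = 0.122451] × [0.00705906] = 0.000864389
  f_III = [0.64·(1−0.64)^2 = 0.64·0.1296 = 0.082944] × [0.00139314] = 0.000115553
Prior × likelihood for each component:
  π_I·f_I = 0.42 × 0.00543079 = 0.00228093
  π_II·f_II = 0.40 × 0.000864389 = 0.000345755
  π_III·f_III = 0.18 × 0.000115553 = 2.07995e-05
Sum: 0.00228093 + 0.000345755 + 2.07995e-05 = 0.00264749
Responsibility of Urn I: 0.00228093 / 0.00264749 ≈ 0.862

0.862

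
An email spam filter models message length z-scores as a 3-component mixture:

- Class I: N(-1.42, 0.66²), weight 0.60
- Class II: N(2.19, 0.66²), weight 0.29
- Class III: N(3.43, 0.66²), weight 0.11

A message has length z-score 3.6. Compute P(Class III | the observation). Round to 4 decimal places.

0.7824

Apply Bayes' rule: the posterior for each component is proportional to its prior times its likelihood at x.
Normal densities:
  L_I = (1/(0.66·√(2π)))·exp(−(3.6−-1.42)²/(2·0.66²)) = 0.604458·exp(-28.92608) = 1.6555e-13
  L_II = (1/(0.66·√(2π)))·exp(−(3.6−2.19)²/(2·0.66²)) = 0.604458·exp(-2.28202) = 0.0617014
  L_III = (1/(0.66·√(2π)))·exp(−(3.6−3.43)²/(2·0.66²)) = 0.604458·exp(-0.03317) = 0.584735
Multiply by the mixture weights:
  π_I·L_I = 0.60 × 1.6555e-13 = 9.93301e-14
  π_II·L_II = 0.29 × 0.0617014 = 0.0178934
  π_III·L_III = 0.11 × 0.584735 = 0.0643209
Normaliser: 9.93301e-14 + 0.0178934 + 0.0643209 = 0.0822143
P(Class III | the observation) = 0.0643209 / 0.0822143 ≈ 0.7824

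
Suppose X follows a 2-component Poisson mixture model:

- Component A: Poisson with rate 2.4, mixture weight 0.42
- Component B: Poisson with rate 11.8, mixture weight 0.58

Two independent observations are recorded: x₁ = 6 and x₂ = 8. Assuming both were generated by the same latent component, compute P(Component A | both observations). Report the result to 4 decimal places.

0.0215

P(component k | x) = π_k·f_k(x) / marginal(x), where marginal(x) = Σ_j π_j·f_j(x).
Since both observations come from the same component, the likelihood for component k is f_k(x₁)·f_k(x₂).
  L_A = [e^(−2.4)·2.4^6/6! = 0.0240784] × [0.00247664] = 5.96336e-05
  L_B = [e^(−11.8)·11.8^6/6! = 0.0281374] × [0.0699617] = 0.00196854
Unnormalised posteriors:
  π_A·L_A = 0.42 × 5.96336e-05 = 2.50461e-05
  π_B·L_B = 0.58 × 0.00196854 = 0.00114176
Sum: 2.50461e-05 + 0.00114176 = 0.0011668
P(Component A | x₁,x₂) ≈ 0.0215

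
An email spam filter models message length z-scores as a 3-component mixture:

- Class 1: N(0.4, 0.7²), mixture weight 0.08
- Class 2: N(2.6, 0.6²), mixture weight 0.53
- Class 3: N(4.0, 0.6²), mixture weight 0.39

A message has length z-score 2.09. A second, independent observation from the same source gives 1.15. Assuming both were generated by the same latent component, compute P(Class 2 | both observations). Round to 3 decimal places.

0.917

By Bayes' theorem, P(k | x) = w_k f_k(x) / Σ_j w_j f_j(x).
Since both observations come from the same component, the likelihood for component k is f_k(x₁)·f_k(x₂).
  f_1 = [(1/(0.7·√(2π)))·exp(−(2.09−0.4)²/(2·0.7²)) = 0.569918·exp(-2.91439) = 0.0309107] × [0.321023] = 0.00992305
  f_2 = [(1/(0.6·√(2π)))·exp(−(2.09−2.6)²/(2·0.6²)) = 0.664904·exp(-0.36125) = 0.463308] × [0.0358557] = 0.0166123
  f_3 = [(1/(0.6·√(2π)))·exp(−(2.09−4.0)²/(2·0.6²)) = 0.664904·exp(-5.06681) = 0.00419057] × [8.38251e-06] = 3.51275e-08
Unnormalised posteriors:
  w_1·f_1 = 0.08 × 0.00992305 = 0.000793844
  w_2·f_2 = 0.53 × 0.0166123 = 0.00880449
  w_3·f_3 = 0.39 × 3.51275e-08 = 1.36997e-08
Evidence: 0.000793844 + 0.00880449 + 1.36997e-08 = 0.00959835
Responsibility of Class 2: 0.00880449 / 0.00959835 ≈ 0.917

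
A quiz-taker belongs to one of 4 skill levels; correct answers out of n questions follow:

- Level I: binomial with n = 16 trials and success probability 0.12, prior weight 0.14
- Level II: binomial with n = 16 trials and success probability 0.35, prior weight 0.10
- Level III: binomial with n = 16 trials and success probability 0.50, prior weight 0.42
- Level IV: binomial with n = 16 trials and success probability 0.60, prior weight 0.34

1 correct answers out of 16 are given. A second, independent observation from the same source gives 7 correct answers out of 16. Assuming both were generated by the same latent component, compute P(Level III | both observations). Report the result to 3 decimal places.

By Bayes' theorem, P(k | x) = π_k f_k(x) / Σ_j π_j f_j(x).
Since both observations come from the same component, the likelihood for component k is f_k(x₁)·f_k(x₂).
  p_I = [0.28219] × [0.0012973] = 0.000366083
  p_II = [0.00874759] × [0.152448] = 0.00133355
  p_III = [0.000244141] × [0.174561] = 4.26173e-05
  p_IV = [1.03079e-05] × [0.0839508] = 8.65358e-07
Unnormalised posteriors:
  π_I·p_I = 0.14 × 0.000366083 = 5.12517e-05
  π_II·p_II = 0.10 × 0.00133355 = 0.000133355
  π_III·p_III = 0.42 × 4.26173e-05 = 1.78993e-05
  π_IV·p_IV = 0.34 × 8.65358e-07 = 2.94222e-07
Sum: 5.12517e-05 + 0.000133355 + 1.78993e-05 + 2.94222e-07 = 0.000202801
Responsibility of Level III: 1.78993e-05 / 0.000202801 ≈ 0.088

0.088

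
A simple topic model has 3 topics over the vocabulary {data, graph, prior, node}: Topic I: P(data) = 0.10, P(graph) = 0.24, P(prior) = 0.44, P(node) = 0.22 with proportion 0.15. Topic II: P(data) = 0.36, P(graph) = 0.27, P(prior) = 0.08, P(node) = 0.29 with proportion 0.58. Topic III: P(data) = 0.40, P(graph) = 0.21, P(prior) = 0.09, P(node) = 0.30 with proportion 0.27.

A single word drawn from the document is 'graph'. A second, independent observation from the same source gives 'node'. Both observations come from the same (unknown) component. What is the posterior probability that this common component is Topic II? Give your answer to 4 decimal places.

0.6456

Apply Bayes' rule: the posterior for each component is proportional to its prior times its likelihood at x.
Since both observations come from the same component, the likelihood for component k is f_k(x₁)·f_k(x₂).
  L_I = [0.24] × [0.22] = 0.0528
  L_II = [0.27] × [0.29] = 0.0783
  L_III = [0.21] × [0.3] = 0.063
Multiply by the mixture weights:
  w_I·L_I = 0.15 × 0.0528 = 0.00792
  w_II·L_II = 0.58 × 0.0783 = 0.045414
  w_III·L_III = 0.27 × 0.063 = 0.01701
Marginal: 0.00792 + 0.045414 + 0.01701 = 0.070344
P(Topic II | x₁,x₂) ≈ 0.6456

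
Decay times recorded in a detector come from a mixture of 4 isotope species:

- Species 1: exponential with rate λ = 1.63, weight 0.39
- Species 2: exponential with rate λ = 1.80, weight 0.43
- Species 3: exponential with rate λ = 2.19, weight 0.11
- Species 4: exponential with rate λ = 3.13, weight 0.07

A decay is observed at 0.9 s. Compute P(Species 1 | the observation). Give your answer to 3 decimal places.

Apply Bayes' rule: the posterior for each component is proportional to its prior times its likelihood at x.
Evaluate each component's likelihood at the observed value:
  L_1 = 1.63·e^(−1.63·0.9) = 1.63·e^(−1.4670) = 0.375905
  L_2 = 1.80·e^(−1.80·0.9) = 1.80·e^(−1.6200) = 0.356218
  L_3 = 2.19·e^(−2.19·0.9) = 2.19·e^(−1.9710) = 0.305105
  L_4 = 3.13·e^(−3.13·0.9) = 3.13·e^(−2.8170) = 0.187127
Weight by the priors:
  P(Z=1)·L_1 = 0.39 × 0.375905 = 0.146603
  P(Z=2)·L_2 = 0.43 × 0.356218 = 0.153174
  P(Z=3)·L_3 = 0.11 × 0.305105 = 0.0335616
  P(Z=4)·L_4 = 0.07 × 0.187127 = 0.0130989
Sum: 0.146603 + 0.153174 + 0.0335616 + 0.0130989 = 0.346437
P(Species 1 | x) ≈ 0.423

0.423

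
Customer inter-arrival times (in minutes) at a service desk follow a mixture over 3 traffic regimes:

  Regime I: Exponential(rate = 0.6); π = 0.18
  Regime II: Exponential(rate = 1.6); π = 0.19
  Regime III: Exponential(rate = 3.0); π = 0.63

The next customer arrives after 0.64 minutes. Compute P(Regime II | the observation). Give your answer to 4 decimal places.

0.2374

The responsibility of component k is π_k f_k(x) divided by Σ_j π_j f_j(x).
Exponential densities:
  L_I = 0.6·e^(−0.6·0.64) = 0.6·e^(−0.3840) = 0.408679
  L_II = 1.6·e^(−1.6·0.64) = 1.6·e^(−1.0240) = 0.574649
  L_III = 3.0·e^(−3.0·0.64) = 3.0·e^(−1.9200) = 0.439821
Weight by the priors:
  π_I·L_I = 0.18 × 0.408679 = 0.0735622
  π_II·L_II = 0.19 × 0.574649 = 0.109183
  π_III·L_III = 0.63 × 0.439821 = 0.277087
Marginal: 0.0735622 + 0.109183 + 0.277087 = 0.459833
Responsibility of Regime II: 0.109183 / 0.459833 ≈ 0.2374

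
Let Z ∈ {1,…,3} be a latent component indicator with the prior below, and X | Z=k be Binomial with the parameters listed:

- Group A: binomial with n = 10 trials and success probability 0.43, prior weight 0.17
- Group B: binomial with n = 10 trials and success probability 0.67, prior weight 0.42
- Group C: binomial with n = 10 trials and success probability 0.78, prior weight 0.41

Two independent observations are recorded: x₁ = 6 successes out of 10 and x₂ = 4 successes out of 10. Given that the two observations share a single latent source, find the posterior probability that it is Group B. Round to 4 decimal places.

0.4521

The responsibility of component k is π_k f_k(x) divided by Σ_j π_j f_j(x).
Since both observations come from the same component, the likelihood for component k is f_k(x₁)·f_k(x₂).
  p_A = [0.140129] × [0.246231] = 0.0345042
  p_B = [0.225281] × [0.0546515] = 0.0123119
  p_C = [0.110784] × [0.0088132] = 0.000976363
Unnormalised posteriors:
  π_A·p_A = 0.17 × 0.0345042 = 0.00586571
  π_B·p_B = 0.42 × 0.0123119 = 0.00517101
  π_C·p_C = 0.41 × 0.000976363 = 0.000400309
Sum: 0.00586571 + 0.00517101 + 0.000400309 = 0.011437
P(Group B | data) = 0.00517101 / 0.011437 ≈ 0.4521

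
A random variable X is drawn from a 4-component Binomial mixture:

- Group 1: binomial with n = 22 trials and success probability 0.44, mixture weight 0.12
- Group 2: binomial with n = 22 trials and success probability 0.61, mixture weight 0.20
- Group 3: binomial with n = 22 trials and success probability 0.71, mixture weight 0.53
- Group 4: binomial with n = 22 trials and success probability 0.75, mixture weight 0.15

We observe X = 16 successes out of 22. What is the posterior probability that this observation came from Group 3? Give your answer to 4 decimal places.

0.6750

Apply Bayes' rule: the posterior for each component is proportional to its prior times its likelihood at x.
Component likelihoods at x = 16 successes out of 22:
  p_1 = 0.00454136
  p_2 = 0.0964894
  p_3 = 0.18507
  p_4 = 0.182572
Multiply by the mixture weights:
  π_1·p_1 = 0.12 × 0.00454136 = 0.000544963
  π_2·p_2 = 0.20 × 0.0964894 = 0.0192979
  π_3·p_3 = 0.53 × 0.18507 = 0.0980871
  π_4·p_4 = 0.15 × 0.182572 = 0.0273858
Normaliser: 0.000544963 + 0.0192979 + 0.0980871 + 0.0273858 = 0.145316
P(Group 3 | 16 successes out of 22) = 0.0980871 / 0.145316 ≈ 0.6750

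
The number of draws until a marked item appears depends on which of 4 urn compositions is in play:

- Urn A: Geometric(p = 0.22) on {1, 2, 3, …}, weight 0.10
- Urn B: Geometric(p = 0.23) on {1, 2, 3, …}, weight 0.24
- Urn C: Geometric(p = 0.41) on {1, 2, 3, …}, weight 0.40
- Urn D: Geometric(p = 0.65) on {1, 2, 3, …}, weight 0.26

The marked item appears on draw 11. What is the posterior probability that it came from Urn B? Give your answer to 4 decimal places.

0.6017

P(component k | x) = π_k·f_k(x) / marginal(x), where marginal(x) = Σ_j π_j·f_j(x).
Geometric probabilities:
  p_A = 0.22·(1−0.22)^10 = 0.22·0.0833578 = 0.0183387
  p_B = 0.23·(1−0.23)^10 = 0.23·0.0732668 = 0.0168514
  p_C = 0.41·(1−0.41)^10 = 0.41·0.00511117 = 0.00209558
  p_D = 0.65·(1−0.65)^10 = 0.65·2.75855e-05 = 1.79306e-05
Weight by the priors:
  π_A·p_A = 0.10 × 0.0183387 = 0.00183387
  π_B·p_B = 0.24 × 0.0168514 = 0.00404433
  π_C·p_C = 0.40 × 0.00209558 = 0.000838231
  π_D·p_D = 0.26 × 1.79306e-05 = 4.66195e-06
Evidence: 0.00183387 + 0.00404433 + 0.000838231 + 4.66195e-06 = 0.00672109
Responsibility of Urn B: 0.00404433 / 0.00672109 ≈ 0.6017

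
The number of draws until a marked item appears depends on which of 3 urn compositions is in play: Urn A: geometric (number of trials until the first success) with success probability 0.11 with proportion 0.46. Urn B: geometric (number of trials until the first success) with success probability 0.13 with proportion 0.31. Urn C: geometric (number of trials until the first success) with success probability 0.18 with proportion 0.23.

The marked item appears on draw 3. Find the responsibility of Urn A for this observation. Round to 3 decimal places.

0.407

Posterior ∝ prior × likelihood, so P(k | x) ∝ P(Z=k) f_k(x); normalise over all components.
Evaluate each component's likelihood at the observed value:
  p_A = 0.087131
  p_B = 0.098397
  p_C = 0.121032
Unnormalised posteriors:
  P(Z=A)·p_A = 0.46 × 0.087131 = 0.0400803
  P(Z=B)·p_B = 0.31 × 0.098397 = 0.0305031
  P(Z=C)·p_C = 0.23 × 0.121032 = 0.0278374
Denominator: 0.0400803 + 0.0305031 + 0.0278374 = 0.0984207
Responsibility of Urn A: 0.0400803 / 0.0984207 ≈ 0.407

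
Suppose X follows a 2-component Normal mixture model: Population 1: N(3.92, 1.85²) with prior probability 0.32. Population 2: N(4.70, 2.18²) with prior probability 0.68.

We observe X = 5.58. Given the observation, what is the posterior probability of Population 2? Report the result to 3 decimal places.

0.713

P(component k | x) = w_k·f_k(x) / marginal(x), where marginal(x) = Σ_j w_j·f_j(x).
Component likelihoods at x = 5.58:
  L_1 = (1/(1.85·√(2π)))·exp(−(5.58−3.92)²/(2·1.85²)) = 0.215644·exp(-0.40257) = 0.14418
  L_2 = (1/(2.18·√(2π)))·exp(−(5.58−4.70)²/(2·2.18²)) = 0.183001·exp(-0.08147) = 0.168682
Unnormalised posteriors:
  w_1·L_1 = 0.32 × 0.14418 = 0.0461375
  w_2·L_2 = 0.68 × 0.168682 = 0.114704
Normaliser: 0.0461375 + 0.114704 = 0.160841
P(Population 2 | x) = 0.114704 / 0.160841 ≈ 0.713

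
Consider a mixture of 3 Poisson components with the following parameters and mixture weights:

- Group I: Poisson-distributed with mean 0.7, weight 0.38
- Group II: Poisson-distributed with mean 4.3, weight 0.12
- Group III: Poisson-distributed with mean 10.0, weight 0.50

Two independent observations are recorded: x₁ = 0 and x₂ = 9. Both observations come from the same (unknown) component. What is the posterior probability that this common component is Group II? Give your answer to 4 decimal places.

The responsibility of component k is π_k f_k(x) divided by Σ_j π_j f_j(x).
Since both observations come from the same component, the likelihood for component k is f_k(x₁)·f_k(x₂).
  L_I = [0.496585] × [5.52221e-08] = 2.74225e-08
  L_II = [0.0135686] × [0.0187926] = 0.000254988
  L_III = [4.53999e-05] × [0.12511] = 5.67999e-06
Multiply by the mixture weights:
  π_I·L_I = 0.38 × 2.74225e-08 = 1.04206e-08
  π_II·L_II = 0.12 × 0.000254988 = 3.05986e-05
  π_III·L_III = 0.50 × 5.67999e-06 = 2.83999e-06
Normaliser: 1.04206e-08 + 3.05986e-05 + 2.83999e-06 = 3.3449e-05
So the posterior for Group II is 3.05986e-05 / 3.3449e-05 ≈ 0.9148.

0.9148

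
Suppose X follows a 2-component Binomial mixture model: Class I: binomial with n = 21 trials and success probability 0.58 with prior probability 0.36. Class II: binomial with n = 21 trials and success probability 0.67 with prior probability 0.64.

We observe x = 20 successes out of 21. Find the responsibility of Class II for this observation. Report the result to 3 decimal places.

0.962

P(component k | x) = π_k·f_k(x) / marginal(x), where marginal(x) = Σ_j π_j·f_j(x).
Evaluate each component's likelihood at the observed value:
  f_I = 0.000163692
  f_II = 0.00230266
Unnormalised posteriors:
  π_I·f_I = 0.36 × 0.000163692 = 5.89293e-05
  π_II·f_II = 0.64 × 0.00230266 = 0.0014737
Marginal: 5.89293e-05 + 0.0014737 = 0.00153263
Responsibility of Class II: 0.0014737 / 0.00153263 ≈ 0.962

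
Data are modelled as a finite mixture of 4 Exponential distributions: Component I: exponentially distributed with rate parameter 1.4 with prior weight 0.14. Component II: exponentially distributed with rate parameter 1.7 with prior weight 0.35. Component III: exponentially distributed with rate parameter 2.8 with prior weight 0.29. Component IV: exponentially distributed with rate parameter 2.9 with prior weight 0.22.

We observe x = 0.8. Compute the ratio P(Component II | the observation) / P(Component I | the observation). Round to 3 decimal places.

The posterior odds equal the prior odds times the likelihood ratio: (π_i/π_j)·(f_i(x)/f_j(x)).
Evaluate each component's likelihood at the observed value:
  p_I = 0.456792
  p_II = 0.436323
  p_III = 0.298084
  p_IV = 0.284993
Posterior odds = (π_II·p_II) / (π_I·p_I) = (0.35·0.436323) / (0.14·0.456792) = 0.152713 / 0.0639508 ≈ 2.388

2.388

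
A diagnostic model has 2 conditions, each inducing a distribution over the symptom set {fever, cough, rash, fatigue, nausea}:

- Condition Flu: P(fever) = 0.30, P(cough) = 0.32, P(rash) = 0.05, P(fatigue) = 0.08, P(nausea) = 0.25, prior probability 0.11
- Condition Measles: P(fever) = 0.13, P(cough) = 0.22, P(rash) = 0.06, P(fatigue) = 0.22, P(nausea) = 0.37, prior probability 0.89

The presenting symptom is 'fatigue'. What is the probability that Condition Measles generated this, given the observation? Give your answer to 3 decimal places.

0.957

The responsibility of component k is π_k f_k(x) divided by Σ_j π_j f_j(x).
Evaluate each component's likelihood at the observed value:
  L_Flu = 0.08
  L_Measles = 0.22
Unnormalised posteriors:
  π_Flu·L_Flu = 0.11 × 0.08 = 0.0088
  π_Measles·L_Measles = 0.89 × 0.22 = 0.1958
Marginal: 0.0088 + 0.1958 = 0.2046
So the posterior for Condition Measles is 0.1958 / 0.2046 ≈ 0.957.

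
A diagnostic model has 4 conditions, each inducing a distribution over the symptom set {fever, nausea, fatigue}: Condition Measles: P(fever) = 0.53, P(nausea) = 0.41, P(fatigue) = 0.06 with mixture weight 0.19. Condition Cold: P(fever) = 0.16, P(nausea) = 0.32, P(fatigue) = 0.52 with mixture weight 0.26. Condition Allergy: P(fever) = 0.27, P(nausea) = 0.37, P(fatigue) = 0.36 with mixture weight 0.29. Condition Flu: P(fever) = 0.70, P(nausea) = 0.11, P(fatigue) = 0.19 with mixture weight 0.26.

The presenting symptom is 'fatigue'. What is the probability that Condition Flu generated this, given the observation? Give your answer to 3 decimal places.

Posterior ∝ prior × likelihood, so P(k | x) ∝ π_k f_k(x); normalise over all components.
Component likelihoods at x = 'fatigue':
  f_Measles = 0.06
  f_Cold = 0.52
  f_Allergy = 0.36
  f_Flu = 0.19
Weight by the priors:
  π_Measles·f_Measles = 0.19 × 0.06 = 0.0114
  π_Cold·f_Cold = 0.26 × 0.52 = 0.1352
  π_Allergy·f_Allergy = 0.29 × 0.36 = 0.1044
  π_Flu·f_Flu = 0.26 × 0.19 = 0.0494
Normaliser: 0.0114 + 0.1352 + 0.1044 + 0.0494 = 0.3004
Responsibility of Condition Flu: 0.0494 / 0.3004 ≈ 0.164

0.164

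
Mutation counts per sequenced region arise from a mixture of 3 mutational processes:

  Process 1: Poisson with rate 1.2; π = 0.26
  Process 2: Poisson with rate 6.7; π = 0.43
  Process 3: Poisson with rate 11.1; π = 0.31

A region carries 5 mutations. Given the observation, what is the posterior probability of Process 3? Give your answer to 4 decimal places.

Apply Bayes' rule: the posterior for each component is proportional to its prior times its likelihood at x.
Poisson probabilities:
  L_1 = e^(−1.2)·1.2^5/5! = 0.00624556
  L_2 = e^(−6.7)·6.7^5/5! = 0.13849
  L_3 = e^(−11.1)·11.1^5/5! = 0.021221
Weight by the priors:
  π_1·L_1 = 0.26 × 0.00624556 = 0.00162385
  π_2·L_2 = 0.43 × 0.13849 = 0.0595509
  π_3·L_3 = 0.31 × 0.021221 = 0.0065785
Normaliser: 0.00162385 + 0.0595509 + 0.0065785 = 0.0677532
P(Process 3 | 5 mutations) ≈ 0.0971

0.0971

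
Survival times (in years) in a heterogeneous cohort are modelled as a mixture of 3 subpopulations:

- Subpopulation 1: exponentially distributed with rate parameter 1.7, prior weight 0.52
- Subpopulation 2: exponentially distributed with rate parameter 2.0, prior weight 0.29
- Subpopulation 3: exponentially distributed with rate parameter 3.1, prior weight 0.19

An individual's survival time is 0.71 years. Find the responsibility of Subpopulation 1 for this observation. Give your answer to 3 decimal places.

0.563

Posterior ∝ prior × likelihood, so P(k | x) ∝ π_k f_k(x); normalise over all components.
Component likelihoods at x = 0.71 years:
  f_1 = 1.7·e^(−1.7·0.71) = 1.7·e^(−1.2070) = 0.508458
  f_2 = 2.0·e^(−2.0·0.71) = 2.0·e^(−1.4200) = 0.483428
  f_3 = 3.1·e^(−3.1·0.71) = 3.1·e^(−2.2010) = 0.343146
Prior × likelihood for each component:
  π_1·f_1 = 0.52 × 0.508458 = 0.264398
  π_2·f_2 = 0.29 × 0.483428 = 0.140194
  π_3·f_3 = 0.19 × 0.343146 = 0.0651978
Sum: 0.264398 + 0.140194 + 0.0651978 = 0.46979
So the posterior for Subpopulation 1 is 0.264398 / 0.46979 ≈ 0.563.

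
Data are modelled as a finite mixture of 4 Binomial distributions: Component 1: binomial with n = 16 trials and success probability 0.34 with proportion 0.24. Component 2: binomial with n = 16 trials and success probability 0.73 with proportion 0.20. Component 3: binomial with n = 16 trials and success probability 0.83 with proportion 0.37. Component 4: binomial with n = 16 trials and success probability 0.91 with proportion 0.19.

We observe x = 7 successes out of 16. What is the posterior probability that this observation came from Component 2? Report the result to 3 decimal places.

Apply Bayes' rule: the posterior for each component is proportional to its prior times its likelihood at x.
Binomial probabilities:
  L_1 = 0.142782
  L_2 = 0.0096374
  L_3 = 0.00036814
  L_4 = 2.29033e-06
Weight by the priors:
  π_1·L_1 = 0.24 × 0.142782 = 0.0342677
  π_2·L_2 = 0.20 × 0.0096374 = 0.00192748
  π_3·L_3 = 0.37 × 0.00036814 = 0.000136212
  π_4·L_4 = 0.19 × 2.29033e-06 = 4.35163e-07
Marginal: 0.0342677 + 0.00192748 + 0.000136212 + 4.35163e-07 = 0.0363318
So the posterior for Component 2 is 0.00192748 / 0.0363318 ≈ 0.053.

0.053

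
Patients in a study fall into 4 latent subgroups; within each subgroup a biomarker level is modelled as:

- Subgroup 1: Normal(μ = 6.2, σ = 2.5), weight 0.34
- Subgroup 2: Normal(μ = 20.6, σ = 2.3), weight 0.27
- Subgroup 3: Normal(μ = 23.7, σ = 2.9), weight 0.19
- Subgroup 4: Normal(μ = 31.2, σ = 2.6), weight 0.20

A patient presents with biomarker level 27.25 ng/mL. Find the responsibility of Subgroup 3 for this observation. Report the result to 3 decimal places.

0.543

The responsibility of component k is P(Z=k) f_k(x) divided by Σ_j P(Z=j) f_j(x).
Evaluate each component's likelihood at the observed value:
  L_1 = (1/(2.5·√(2π)))·exp(−(27.25−6.2)²/(2·2.5²)) = 0.159577·exp(-35.44820) = 6.42706e-17
  L_2 = (1/(2.3·√(2π)))·exp(−(27.25−20.6)²/(2·2.3²)) = 0.173453·exp(-4.17982) = 0.00265405
  L_3 = (1/(2.9·√(2π)))·exp(−(27.25−23.7)²/(2·2.9²)) = 0.137566·exp(-0.74926) = 0.06503
  L_4 = (1/(2.6·√(2π)))·exp(−(27.25−31.2)²/(2·2.6²)) = 0.153439·exp(-1.15403) = 0.0483891
Weight by the priors:
  P(Z=1)·L_1 = 0.34 × 6.42706e-17 = 2.1852e-17
  P(Z=2)·L_2 = 0.27 × 0.00265405 = 0.000716594
  P(Z=3)·L_3 = 0.19 × 0.06503 = 0.0123557
  P(Z=4)·L_4 = 0.20 × 0.0483891 = 0.00967782
Sum: 2.1852e-17 + 0.000716594 + 0.0123557 + 0.00967782 = 0.0227501
So the posterior for Subgroup 3 is 0.0123557 / 0.0227501 ≈ 0.543.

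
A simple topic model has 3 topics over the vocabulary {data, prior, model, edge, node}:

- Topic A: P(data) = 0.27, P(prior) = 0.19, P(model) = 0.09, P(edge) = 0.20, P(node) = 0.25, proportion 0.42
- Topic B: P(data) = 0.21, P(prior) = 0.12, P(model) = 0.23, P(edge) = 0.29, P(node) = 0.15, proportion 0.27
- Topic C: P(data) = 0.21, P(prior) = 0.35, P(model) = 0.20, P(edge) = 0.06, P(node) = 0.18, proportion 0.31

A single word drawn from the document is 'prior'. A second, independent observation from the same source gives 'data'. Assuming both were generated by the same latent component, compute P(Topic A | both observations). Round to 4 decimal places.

Posterior ∝ prior × likelihood, so P(k | x) ∝ P(Z=k) f_k(x); normalise over all components.
Since both observations come from the same component, the likelihood for component k is f_k(x₁)·f_k(x₂).
  p_A = [0.19] × [0.27] = 0.0513
  p_B = [0.12] × [0.21] = 0.0252
  p_C = [0.35] × [0.21] = 0.0735
Unnormalised posteriors:
  P(Z=A)·p_A = 0.42 × 0.0513 = 0.021546
  P(Z=B)·p_B = 0.27 × 0.0252 = 0.006804
  P(Z=C)·p_C = 0.31 × 0.0735 = 0.022785
Normaliser: 0.021546 + 0.006804 + 0.022785 = 0.051135
P(Topic A | x₁,x₂) = 0.021546 / 0.051135 ≈ 0.4214

0.4214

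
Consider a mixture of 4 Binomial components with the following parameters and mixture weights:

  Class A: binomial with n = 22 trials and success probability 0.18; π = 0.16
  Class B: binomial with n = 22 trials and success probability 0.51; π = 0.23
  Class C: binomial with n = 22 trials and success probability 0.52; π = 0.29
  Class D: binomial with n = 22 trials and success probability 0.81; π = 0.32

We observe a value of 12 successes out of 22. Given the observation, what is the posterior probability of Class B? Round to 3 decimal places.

0.430

By Bayes' theorem, P(k | x) = π_k f_k(x) / Σ_j π_j f_j(x).
Component likelihoods at x = 12 successes out of 22:
  p_A = 0.000102819
  p_B = 0.159761
  p_C = 0.164104
  p_D = 0.00316244
Prior × likelihood for each component:
  π_A·p_A = 0.16 × 0.000102819 = 1.64511e-05
  π_B·p_B = 0.23 × 0.159761 = 0.0367449
  π_C·p_C = 0.29 × 0.164104 = 0.0475902
  π_D·p_D = 0.32 × 0.00316244 = 0.00101198
Normaliser: 1.64511e-05 + 0.0367449 + 0.0475902 + 0.00101198 = 0.0853635
P(Class B | data) ≈ 0.430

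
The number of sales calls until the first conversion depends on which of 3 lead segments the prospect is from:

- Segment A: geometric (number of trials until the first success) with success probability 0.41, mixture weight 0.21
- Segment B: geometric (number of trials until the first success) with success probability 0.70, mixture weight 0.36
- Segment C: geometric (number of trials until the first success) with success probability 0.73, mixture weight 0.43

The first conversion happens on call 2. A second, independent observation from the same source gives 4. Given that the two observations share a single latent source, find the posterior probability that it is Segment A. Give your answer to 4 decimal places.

P(component k | x) = π_k·f_k(x) / marginal(x), where marginal(x) = Σ_j π_j·f_j(x).
Since both observations come from the same component, the likelihood for component k is f_k(x₁)·f_k(x₂).
  f_A = [0.41·(1−0.41)^1 = 0.41·0.59 = 0.2419] × [0.0842054] = 0.0203693
  f_B = [0.70·(1−0.70)^1 = 0.70·0.3 = 0.21] × [0.0189] = 0.003969
  f_C = [0.73·(1−0.73)^1 = 0.73·0.27 = 0.1971] × [0.0143686] = 0.00283205
Multiply by the mixture weights:
  π_A·f_A = 0.21 × 0.0203693 = 0.00427755
  π_B·f_B = 0.36 × 0.003969 = 0.00142884
  π_C·f_C = 0.43 × 0.00283205 = 0.00121778
Sum: 0.00427755 + 0.00142884 + 0.00121778 = 0.00692417
So the posterior for Segment A is 0.00427755 / 0.00692417 ≈ 0.6178.

0.6178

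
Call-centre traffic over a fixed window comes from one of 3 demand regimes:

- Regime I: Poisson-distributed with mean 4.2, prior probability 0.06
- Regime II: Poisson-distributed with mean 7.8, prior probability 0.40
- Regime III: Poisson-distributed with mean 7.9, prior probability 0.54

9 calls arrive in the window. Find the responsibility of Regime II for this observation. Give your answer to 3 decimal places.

0.418

By Bayes' theorem, P(k | x) = P(Z=k) f_k(x) / Σ_j P(Z=j) f_j(x).
Poisson probabilities:
  p_I = e^(−4.2)·4.2^9/9! = 0.0168052
  p_II = e^(−7.8)·7.8^9/9! = 0.120668
  p_III = e^(−7.9)·7.9^9/9! = 0.122449
Unnormalised posteriors:
  P(Z=I)·p_I = 0.06 × 0.0168052 = 0.00100831
  P(Z=II)·p_II = 0.40 × 0.120668 = 0.0482671
  P(Z=III)·p_III = 0.54 × 0.122449 = 0.0661223
Normaliser: 0.00100831 + 0.0482671 + 0.0661223 = 0.115398
Responsibility of Regime II: 0.0482671 / 0.115398 ≈ 0.418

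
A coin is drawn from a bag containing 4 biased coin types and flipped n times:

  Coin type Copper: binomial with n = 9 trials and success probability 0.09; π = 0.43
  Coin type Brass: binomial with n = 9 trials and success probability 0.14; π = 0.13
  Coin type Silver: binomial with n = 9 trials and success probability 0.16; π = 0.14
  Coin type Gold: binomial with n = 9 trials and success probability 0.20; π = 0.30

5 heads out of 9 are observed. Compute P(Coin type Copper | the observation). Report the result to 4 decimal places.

The responsibility of component k is P(Z=k) f_k(x) divided by Σ_j P(Z=j) f_j(x).
Binomial probabilities:
  p_Copper = C(9,5)·0.09^5·0.91^4 = 126·5.9049e-06·0.68575 = 0.00051021
  p_Brass = C(9,5)·0.14^5·0.86^4 = 126·5.37824e-05·0.547008 = 0.00370685
  p_Silver = C(9,5)·0.16^5·0.84^4 = 126·0.000104858·0.497871 = 0.00657791
  p_Gold = C(9,5)·0.20^5·0.80^4 = 126·0.00032·0.4096 = 0.0165151
Unnormalised posteriors:
  P(Z=Copper)·p_Copper = 0.43 × 0.00051021 = 0.00021939
  P(Z=Brass)·p_Brass = 0.13 × 0.00370685 = 0.00048189
  P(Z=Silver)·p_Silver = 0.14 × 0.00657791 = 0.000920907
  P(Z=Gold)·p_Gold = 0.30 × 0.0165151 = 0.00495452
Marginal: 0.00021939 + 0.00048189 + 0.000920907 + 0.00495452 = 0.00657671
So the posterior for Coin type Copper is 0.00021939 / 0.00657671 ≈ 0.0334.

0.0334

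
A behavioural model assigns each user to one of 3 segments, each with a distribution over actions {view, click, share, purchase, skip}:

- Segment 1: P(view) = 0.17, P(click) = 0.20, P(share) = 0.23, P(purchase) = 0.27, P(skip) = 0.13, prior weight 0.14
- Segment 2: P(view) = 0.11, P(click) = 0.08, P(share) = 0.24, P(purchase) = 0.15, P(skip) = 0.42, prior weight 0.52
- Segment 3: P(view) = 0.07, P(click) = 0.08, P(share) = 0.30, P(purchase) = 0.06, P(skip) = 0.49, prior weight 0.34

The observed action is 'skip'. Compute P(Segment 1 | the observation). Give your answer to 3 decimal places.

0.045

By Bayes' theorem, P(k | x) = π_k f_k(x) / Σ_j π_j f_j(x).
Evaluate each component's likelihood at the observed value:
  L_1 = P(skip | comp) = 0.13
  L_2 = P(skip | comp) = 0.42
  L_3 = P(skip | comp) = 0.49
Weight by the priors:
  π_1·L_1 = 0.14 × 0.13 = 0.0182
  π_2·L_2 = 0.52 × 0.42 = 0.2184
  π_3·L_3 = 0.34 × 0.49 = 0.1666
Evidence: 0.0182 + 0.2184 + 0.1666 = 0.4032
P(Segment 1 | x) ≈ 0.045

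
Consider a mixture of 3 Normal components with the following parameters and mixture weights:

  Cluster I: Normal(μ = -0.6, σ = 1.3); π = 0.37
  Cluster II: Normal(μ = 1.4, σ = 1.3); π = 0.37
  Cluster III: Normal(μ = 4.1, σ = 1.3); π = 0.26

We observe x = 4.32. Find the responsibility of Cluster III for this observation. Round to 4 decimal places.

By Bayes' theorem, P(k | x) = π_k f_k(x) / Σ_j π_j f_j(x).
Evaluate each component's likelihood at the observed value:
  L_I = (1/(1.3·√(2π)))·exp(−(4.32−-0.6)²/(2·1.3²)) = 0.306879·exp(-7.16166) = 0.000238067
  L_II = (1/(1.3·√(2π)))·exp(−(4.32−1.4)²/(2·1.3²)) = 0.306879·exp(-2.52260) = 0.0246271
  L_III = (1/(1.3·√(2π)))·exp(−(4.32−4.1)²/(2·1.3²)) = 0.306879·exp(-0.01432) = 0.302516
Unnormalised posteriors:
  π_I·L_I = 0.37 × 0.000238067 = 8.80847e-05
  π_II·L_II = 0.37 × 0.0246271 = 0.00911204
  π_III·L_III = 0.26 × 0.302516 = 0.0786541
Marginal: 8.80847e-05 + 0.00911204 + 0.0786541 = 0.0878542
Responsibility of Cluster III: 0.0786541 / 0.0878542 ≈ 0.8953

0.8953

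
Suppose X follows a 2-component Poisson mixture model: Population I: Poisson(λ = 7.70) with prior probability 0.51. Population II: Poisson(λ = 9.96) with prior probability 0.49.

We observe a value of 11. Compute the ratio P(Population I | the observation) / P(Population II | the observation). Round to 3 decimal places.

0.588

Since P(k|x) ∝ π_k f_k(x), the posterior odds are π_i f_i(x) / (π_j f_j(x)).
Evaluate each component's likelihood at the observed value:
  p_I = e^(−7.70)·7.70^11/11! = 0.0639992
  p_II = e^(−9.96)·9.96^11/11! = 0.113272
Posterior odds = (π_I·p_I) / (π_II·p_II) = (0.51·0.0639992) / (0.49·0.113272) = 0.0326396 / 0.0555035 ≈ 0.588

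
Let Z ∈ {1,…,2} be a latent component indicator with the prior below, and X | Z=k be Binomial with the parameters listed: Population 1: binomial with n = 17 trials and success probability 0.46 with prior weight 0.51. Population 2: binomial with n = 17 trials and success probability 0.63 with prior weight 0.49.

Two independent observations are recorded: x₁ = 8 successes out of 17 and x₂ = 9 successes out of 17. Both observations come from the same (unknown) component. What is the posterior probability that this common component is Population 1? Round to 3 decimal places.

Apply Bayes' rule: the posterior for each component is proportional to its prior times its likelihood at x.
Since both observations come from the same component, the likelihood for component k is f_k(x₁)·f_k(x₂).
  f_1 = [0.190279] × [0.16209] = 0.0308423
  f_2 = [0.0784016] × [0.133495] = 0.0104662
Unnormalised posteriors:
  π_1·f_1 = 0.51 × 0.0308423 = 0.0157296
  π_2·f_2 = 0.49 × 0.0104662 = 0.00512843
Sum: 0.0157296 + 0.00512843 = 0.020858
P(Population 1 | x₁,x₂) = 0.0157296 / 0.020858 ≈ 0.754

0.754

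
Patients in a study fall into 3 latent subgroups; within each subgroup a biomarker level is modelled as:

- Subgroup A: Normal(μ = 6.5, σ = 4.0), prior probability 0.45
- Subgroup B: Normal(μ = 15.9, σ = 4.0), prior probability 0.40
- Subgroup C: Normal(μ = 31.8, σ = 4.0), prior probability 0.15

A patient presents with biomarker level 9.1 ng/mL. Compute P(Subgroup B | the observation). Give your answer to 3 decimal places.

Apply Bayes' rule: the posterior for each component is proportional to its prior times its likelihood at x.
Evaluate each component's likelihood at the observed value:
  L_A = (1/(4.0·√(2π)))·exp(−(9.1−6.5)²/(2·4.0²)) = 0.099736·exp(-0.21125) = 0.0807431
  L_B = (1/(4.0·√(2π)))·exp(−(9.1−15.9)²/(2·4.0²)) = 0.099736·exp(-1.44500) = 0.0235123
  L_C = (1/(4.0·√(2π)))·exp(−(9.1−31.8)²/(2·4.0²)) = 0.099736·exp(-16.10281) = 1.01272e-08
Prior × likelihood for each component:
  π_A·L_A = 0.45 × 0.0807431 = 0.0363344
  π_B·L_B = 0.40 × 0.0235123 = 0.00940491
  π_C·L_C = 0.15 × 1.01272e-08 = 1.51907e-09
Sum: 0.0363344 + 0.00940491 + 1.51907e-09 = 0.0457393
P(Subgroup B | data) ≈ 0.206

0.206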